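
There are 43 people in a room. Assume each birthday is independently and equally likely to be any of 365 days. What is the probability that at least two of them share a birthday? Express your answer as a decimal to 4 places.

0.9239

It's easier to compute the probability that all 43 are distinct.
P(all distinct) = 365/365 · 364/365 · ··· · 323/365 ≈ 0.0761.
So the probability of at least one match is 1 − 0.0761 = 0.9239.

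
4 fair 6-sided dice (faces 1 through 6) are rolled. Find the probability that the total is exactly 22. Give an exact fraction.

5/648

There are 6^4 = 1296 equally likely outcomes.
The number of ordered 4-tuples from {1,…,6} summing to 22 is 10.
P(sum = 22) = 10/1296 = 5/648.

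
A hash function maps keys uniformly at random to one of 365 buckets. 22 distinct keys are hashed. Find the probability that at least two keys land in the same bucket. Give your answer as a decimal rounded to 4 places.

It's easier to compute the probability that all 22 are distinct.
P(all distinct) = 365/365 · 364/365 · ··· · 344/365 ≈ 0.5243.
So the probability of at least one match is 1 − 0.5243 = 0.4757.

0.4757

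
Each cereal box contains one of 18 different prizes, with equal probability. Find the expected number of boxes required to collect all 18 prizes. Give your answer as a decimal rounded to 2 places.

62.91

After i distinct types are collected, each trial gives a new one with probability (18−i)/18, so the expected wait for the next new type is 18/(18−i).
E = 18/18 + 18/17 + 18/16 + 18/15 + 18/14 + 18/13 + 18/12 + 18/11 + 18/10 + 18/9 + 18/8 + 18/7 + 18/6 + 18/5 + 18/4 + 18/3 + 18/2 + 18/1 = 42822903/680680 ≈ 62.91.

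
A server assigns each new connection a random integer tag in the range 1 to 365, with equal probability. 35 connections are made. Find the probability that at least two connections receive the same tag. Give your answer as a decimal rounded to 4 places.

0.8144

It's easier to compute the probability that all 35 are distinct.
P(all distinct) = 365/365 · 364/365 · ··· · 331/365 ≈ 0.1856.
So the probability of at least one match is 1 − 0.1856 = 0.8144.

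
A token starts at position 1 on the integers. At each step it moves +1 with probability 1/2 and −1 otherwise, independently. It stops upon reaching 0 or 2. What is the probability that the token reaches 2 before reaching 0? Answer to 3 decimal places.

With a fair step, P(i) = ½P(i−1) + ½P(i+1) with P(0)=0, P(2)=1 has the linear solution P(i) = i/2.
P(1) = 1/2 ≈ 0.500.

0.500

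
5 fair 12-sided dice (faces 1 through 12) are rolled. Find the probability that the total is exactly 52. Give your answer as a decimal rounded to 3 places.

There are 12^5 = 248832 equally likely outcomes.
The number of ordered 5-tuples from {1,…,12} summing to 52 is 495.
P(sum = 52) = 495/248832 = 55/27648 ≈ 0.002.

0.002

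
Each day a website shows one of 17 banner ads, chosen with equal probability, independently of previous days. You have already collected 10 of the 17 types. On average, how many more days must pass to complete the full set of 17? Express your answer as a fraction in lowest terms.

Starting from 10 distinct types, each trial gives a new one with probability (17−i)/17 when i types are held, so the wait for the next new type is 17/(17−i).
E = 17/7 + 17/6 + 17/5 + 17/4 + 17/3 + 17/2 + 17/1 = 6171/140.

6171/140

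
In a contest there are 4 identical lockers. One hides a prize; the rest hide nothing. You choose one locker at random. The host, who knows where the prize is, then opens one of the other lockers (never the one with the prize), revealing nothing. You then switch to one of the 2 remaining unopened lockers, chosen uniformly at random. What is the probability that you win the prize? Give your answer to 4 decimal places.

0.3750

Your original locker holds the prize with probability 1/4, so the other 3 collectively hold it with probability 3/4.
The host can always find an empty locker to open, so this doesn't change that 3/4; it is now spread over the 2 remaining unopened lockers.
P(win by switching) = (3/4) · (1/2) = 3/8 ≈ 0.3750.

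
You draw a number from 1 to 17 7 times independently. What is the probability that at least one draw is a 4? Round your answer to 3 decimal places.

0.346

P(no draw is a 4) = (16/17)^7 ≈ 0.654.
P(at least one) = 1 − 0.654 = 0.346.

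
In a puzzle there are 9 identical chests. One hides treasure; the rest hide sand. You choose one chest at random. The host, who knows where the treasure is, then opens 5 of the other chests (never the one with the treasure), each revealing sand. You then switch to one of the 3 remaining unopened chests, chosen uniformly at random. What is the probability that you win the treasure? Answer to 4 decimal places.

Your original chest holds the treasure with probability 1/9, so the other 8 collectively hold it with probability 8/9.
The host can always find 5 empty chests to open, so the reveals don't change that 8/9; it is now spread over the 3 remaining unopened chests.
P(win by switching) = (8/9) · (1/3) = 8/27 ≈ 0.2963.

0.2963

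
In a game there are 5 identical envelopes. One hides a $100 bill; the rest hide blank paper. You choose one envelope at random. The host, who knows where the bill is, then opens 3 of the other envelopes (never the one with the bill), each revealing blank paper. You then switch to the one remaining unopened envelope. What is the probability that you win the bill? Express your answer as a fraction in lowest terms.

Your original envelope holds the bill with probability 1/5, so the other 4 collectively hold it with probability 4/5.
The host can always find 3 empty envelopes to open, so the reveals don't change that 4/5; it is now spread over the 1 remaining unopened envelope.
P(win by switching) = (4/5) · (1/1) = 4/5.

4/5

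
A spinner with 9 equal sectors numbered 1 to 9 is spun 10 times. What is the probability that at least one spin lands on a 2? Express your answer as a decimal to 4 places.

0.6921

P(no spin lands on a 2) = (8/9)^10 ≈ 0.3079.
P(at least one) = 1 − 0.3079 = 0.6921.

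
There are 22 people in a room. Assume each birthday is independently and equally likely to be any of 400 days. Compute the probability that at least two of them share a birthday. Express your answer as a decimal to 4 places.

It's easier to compute the probability that all 22 are distinct.
P(all distinct) = 400/400 · 399/400 · ··· · 379/400 ≈ 0.5554.
So the probability of at least one match is 1 − 0.5554 = 0.4446.

0.4446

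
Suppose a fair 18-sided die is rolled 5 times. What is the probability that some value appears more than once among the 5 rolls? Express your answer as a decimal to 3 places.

P(all 5 different) = 18/18 · 17/18 · ··· · 14/18 ≈ 0.544.
P(at least two equal) = 1 − 0.544 = 0.456.

0.456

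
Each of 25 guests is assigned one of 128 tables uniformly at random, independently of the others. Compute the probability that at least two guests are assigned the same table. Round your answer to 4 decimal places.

It's easier to compute the probability that all 25 are distinct.
P(all distinct) = 128/128 · 127/128 · ··· · 104/128 ≈ 0.0813.
So the probability of at least one match is 1 − 0.0813 = 0.9187.

0.9187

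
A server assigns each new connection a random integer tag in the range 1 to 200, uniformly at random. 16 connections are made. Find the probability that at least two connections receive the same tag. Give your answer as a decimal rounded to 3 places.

It's easier to compute the probability that all 16 are distinct.
P(all distinct) = 200/200 · 199/200 · ··· · 185/200 ≈ 0.540.
So the probability of at least one match is 1 − 0.540 = 0.460.

0.460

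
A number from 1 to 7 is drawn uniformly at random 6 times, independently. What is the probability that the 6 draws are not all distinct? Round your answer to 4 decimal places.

P(all 6 different) = 7/7 · 6/7 · ··· · 2/7 ≈ 0.0428.
P(at least two equal) = 1 − 0.0428 = 0.9572.

0.9572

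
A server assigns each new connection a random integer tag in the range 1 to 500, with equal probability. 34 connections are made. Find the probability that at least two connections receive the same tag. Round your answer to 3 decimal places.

It's easier to compute the probability that all 34 are distinct.
P(all distinct) = 500/500 · 499/500 · ··· · 467/500 ≈ 0.317.
So the probability of at least one match is 1 − 0.317 = 0.683.

0.683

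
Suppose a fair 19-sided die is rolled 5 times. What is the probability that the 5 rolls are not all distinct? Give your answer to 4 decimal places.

P(all 5 different) = 19/19 · 18/19 · ··· · 15/19 ≈ 0.5635.
P(at least two equal) = 1 − 0.5635 = 0.4365.

0.4365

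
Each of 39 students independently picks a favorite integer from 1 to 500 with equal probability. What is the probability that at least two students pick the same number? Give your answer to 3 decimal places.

0.782

It's easier to compute the probability that all 39 are distinct.
P(all distinct) = 500/500 · 499/500 · ··· · 462/500 ≈ 0.218.
So the probability of at least one match is 1 − 0.218 = 0.782.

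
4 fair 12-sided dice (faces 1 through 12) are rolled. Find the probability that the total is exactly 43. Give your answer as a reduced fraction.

There are 12^4 = 20736 equally likely outcomes.
The number of ordered 4-tuples from {1,…,12} summing to 43 is 56.
P(sum = 43) = 56/20736 = 7/2592.

7/2592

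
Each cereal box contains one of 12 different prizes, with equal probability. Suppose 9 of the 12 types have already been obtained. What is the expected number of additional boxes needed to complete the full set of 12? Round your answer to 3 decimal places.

22.000

Starting from 9 distinct types, each trial gives a new one with probability (12−i)/12 when i types are held, so the wait for the next new type is 12/(12−i).
E = 12/3 + 12/2 + 12/1 = 22 ≈ 22.000.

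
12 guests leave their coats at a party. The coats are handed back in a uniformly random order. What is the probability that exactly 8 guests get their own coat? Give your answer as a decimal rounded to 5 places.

0.00001

Choose which 8 of the 12 are fixed: C(12,8) = 495 ways.
The remaining 4 must have no fixed point: D(4) = 9.
P = 495·9/479001600 = 1/107520 ≈ 0.00001.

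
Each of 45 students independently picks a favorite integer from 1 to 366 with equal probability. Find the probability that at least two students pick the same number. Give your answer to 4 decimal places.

0.9405

It's easier to compute the probability that all 45 are distinct.
P(all distinct) = 366/366 · 365/366 · ··· · 322/366 ≈ 0.0595.
So the probability of at least one match is 1 − 0.0595 = 0.9405.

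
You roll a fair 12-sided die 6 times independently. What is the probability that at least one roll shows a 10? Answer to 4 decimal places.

0.4067

P(no roll shows a 10) = (11/12)^6 ≈ 0.5933.
P(at least one) = 1 − 0.5933 = 0.4067.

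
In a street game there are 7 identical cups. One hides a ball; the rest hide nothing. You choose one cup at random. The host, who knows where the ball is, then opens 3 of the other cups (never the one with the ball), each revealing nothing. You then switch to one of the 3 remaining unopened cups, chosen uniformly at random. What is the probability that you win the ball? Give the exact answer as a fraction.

2/7

Your original cup holds the ball with probability 1/7, so the other 6 collectively hold it with probability 6/7.
The host can always find 3 empty cups to open, so the reveals don't change that 6/7; it is now spread over the 3 remaining unopened cups.
P(win by switching) = (6/7) · (1/3) = 2/7.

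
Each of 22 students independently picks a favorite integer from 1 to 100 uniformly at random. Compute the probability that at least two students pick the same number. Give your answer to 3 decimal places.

It's easier to compute the probability that all 22 are distinct.
P(all distinct) = 100/100 · 99/100 · ··· · 79/100 ≈ 0.082.
So the probability of at least one match is 1 − 0.082 = 0.918.

0.918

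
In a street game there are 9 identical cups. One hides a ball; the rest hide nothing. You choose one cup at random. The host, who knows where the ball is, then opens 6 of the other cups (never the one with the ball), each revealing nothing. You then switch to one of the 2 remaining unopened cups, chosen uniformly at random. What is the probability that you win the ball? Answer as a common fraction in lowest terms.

Your original cup holds the ball with probability 1/9, so the other 8 collectively hold it with probability 8/9.
The host can always find 6 empty cups to open, so the reveals don't change that 8/9; it is now spread over the 2 remaining unopened cups.
P(win by switching) = (8/9) · (1/2) = 4/9.

4/9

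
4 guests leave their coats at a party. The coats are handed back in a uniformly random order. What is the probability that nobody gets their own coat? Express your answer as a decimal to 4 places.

This is the derangement probability: permutations of 4 with no fixed point.
D(4) = 4! · (1 − 1/1! + 1/2! − ··· + (−1)^4/4!) = 9.
P = 9/24 = 3/8 ≈ 0.3750.

0.3750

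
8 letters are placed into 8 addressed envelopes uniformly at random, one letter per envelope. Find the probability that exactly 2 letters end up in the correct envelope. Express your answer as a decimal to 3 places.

0.184

Choose which 2 of the 8 are fixed: C(8,2) = 28 ways.
The remaining 6 must have no fixed point: D(6) = 265.
P = 28·265/40320 = 53/288 ≈ 0.184.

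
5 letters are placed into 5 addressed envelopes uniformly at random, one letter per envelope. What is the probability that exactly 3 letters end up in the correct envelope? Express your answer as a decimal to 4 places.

Choose which 3 of the 5 are fixed: C(5,3) = 10 ways.
The remaining 2 must have no fixed point: D(2) = 1.
P = 10·1/120 = 1/12 ≈ 0.0833.

0.0833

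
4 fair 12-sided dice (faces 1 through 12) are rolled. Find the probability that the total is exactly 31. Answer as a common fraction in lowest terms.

229/5184

There are 12^4 = 20736 equally likely outcomes.
The number of ordered 4-tuples from {1,…,12} summing to 31 is 916.
P(sum = 31) = 916/20736 = 229/5184.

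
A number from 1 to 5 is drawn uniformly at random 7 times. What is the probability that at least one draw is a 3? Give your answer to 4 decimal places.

0.7903

P(no draw is a 3) = (4/5)^7 ≈ 0.2097.
P(at least one) = 1 − 0.2097 = 0.7903.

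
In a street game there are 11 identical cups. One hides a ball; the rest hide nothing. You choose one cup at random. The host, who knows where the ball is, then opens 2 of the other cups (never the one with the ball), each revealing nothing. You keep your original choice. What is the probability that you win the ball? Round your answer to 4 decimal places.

The host can always open 2 empty cups regardless of your choice, so the reveals give no information about your original cup.
P(win by staying) = 1/11 ≈ 0.0909.

0.0909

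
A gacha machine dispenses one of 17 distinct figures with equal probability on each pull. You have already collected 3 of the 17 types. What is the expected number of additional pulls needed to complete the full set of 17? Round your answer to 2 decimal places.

55.28

Starting from 3 distinct types, each trial gives a new one with probability (17−i)/17 when i types are held, so the wait for the next new type is 17/(17−i).
E = 17/14 + 17/13 + 17/12 + 17/11 + 17/10 + 17/9 + 17/8 + 17/7 + 17/6 + 17/5 + 17/4 + 17/3 + 17/2 + 17/1 = 19919461/360360 ≈ 55.28.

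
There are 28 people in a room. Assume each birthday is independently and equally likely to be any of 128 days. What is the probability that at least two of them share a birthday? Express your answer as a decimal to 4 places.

0.9589

It's easier to compute the probability that all 28 are distinct.
P(all distinct) = 128/128 · 127/128 · ··· · 101/128 ≈ 0.0411.
So the probability of at least one match is 1 − 0.0411 = 0.9589.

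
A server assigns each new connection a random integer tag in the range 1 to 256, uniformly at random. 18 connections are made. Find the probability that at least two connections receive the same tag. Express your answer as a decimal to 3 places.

It's easier to compute the probability that all 18 are distinct.
P(all distinct) = 256/256 · 255/256 · ··· · 239/256 ≈ 0.542.
So the probability of at least one match is 1 − 0.542 = 0.458.

0.458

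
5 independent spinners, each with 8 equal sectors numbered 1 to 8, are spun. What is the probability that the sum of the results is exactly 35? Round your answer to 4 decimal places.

0.0038

There are 8^5 = 32768 equally likely outcomes.
The number of ordered 5-tuples from {1,…,8} summing to 35 is 126.
P(sum = 35) = 126/32768 = 63/16384 ≈ 0.0038.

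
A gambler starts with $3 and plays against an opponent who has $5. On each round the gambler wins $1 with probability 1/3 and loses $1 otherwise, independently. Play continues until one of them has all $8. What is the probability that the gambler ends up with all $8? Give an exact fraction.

7/255

Let r = q/p = (2/3)/(1/3) = 2. The recurrence P(i) = p·P(i+1) + q·P(i−1) with P(0)=0, P(8)=1 gives P(i) = (1 − r^i)/(1 − r^8).
P(3) = (1 − (2)^3) / (1 − (2)^8) = 7/255.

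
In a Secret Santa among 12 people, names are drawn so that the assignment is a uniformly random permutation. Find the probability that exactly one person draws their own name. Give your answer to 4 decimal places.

0.3679

Choose which one is fixed: C(12,1) = 12 ways.
The remaining 11 must have no fixed point: D(11) = 14684570.
P = 12·14684570/479001600 = 1468457/3991680 ≈ 0.3679.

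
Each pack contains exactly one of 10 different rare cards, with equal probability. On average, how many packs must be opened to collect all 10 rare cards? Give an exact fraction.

After i distinct types are collected, each trial gives a new one with probability (10−i)/10, so the expected wait for the next new type is 10/(10−i).
E = 10/10 + 10/9 + 10/8 + 10/7 + 10/6 + 10/5 + 10/4 + 10/3 + 10/2 + 10/1 = 7381/252.

7381/252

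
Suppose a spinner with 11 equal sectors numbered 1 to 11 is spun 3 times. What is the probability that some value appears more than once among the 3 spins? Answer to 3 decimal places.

0.256

P(all 3 different) = 11/11 · 10/11 · ··· · 9/11 ≈ 0.744.
P(at least two equal) = 1 − 0.744 = 0.256.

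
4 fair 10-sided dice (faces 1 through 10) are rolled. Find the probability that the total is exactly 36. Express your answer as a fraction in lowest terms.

7/2000

There are 10^4 = 10000 equally likely outcomes.
The number of ordered 4-tuples from {1,…,10} summing to 36 is 35.
P(sum = 36) = 35/10000 = 7/2000.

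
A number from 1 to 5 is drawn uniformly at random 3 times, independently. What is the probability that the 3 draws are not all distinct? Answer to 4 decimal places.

0.5200

P(all 3 different) = 5/5 · 4/5 · ··· · 3/5 ≈ 0.4800.
P(at least two equal) = 1 − 0.4800 = 0.5200.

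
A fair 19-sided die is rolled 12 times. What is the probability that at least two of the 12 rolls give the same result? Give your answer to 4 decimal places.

0.9891

P(all 12 different) = 19/19 · 18/19 · ··· · 8/19 ≈ 0.0109.
P(at least two equal) = 1 − 0.0109 = 0.9891.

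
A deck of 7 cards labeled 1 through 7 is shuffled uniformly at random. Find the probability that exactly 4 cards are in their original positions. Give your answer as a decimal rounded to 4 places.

Choose which 4 of the 7 are fixed: C(7,4) = 35 ways.
The remaining 3 must have no fixed point: D(3) = 2.
P = 35·2/5040 = 1/72 ≈ 0.0139.

0.0139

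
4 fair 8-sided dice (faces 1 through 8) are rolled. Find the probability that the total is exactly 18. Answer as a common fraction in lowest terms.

There are 8^4 = 4096 equally likely outcomes.
The number of ordered 4-tuples from {1,…,8} summing to 18 is 344.
P(sum = 18) = 344/4096 = 43/512.

43/512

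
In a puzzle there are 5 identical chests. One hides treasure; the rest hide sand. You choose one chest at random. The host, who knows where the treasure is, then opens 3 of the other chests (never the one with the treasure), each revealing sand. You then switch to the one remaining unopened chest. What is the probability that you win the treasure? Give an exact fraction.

Your original chest holds the treasure with probability 1/5, so the other 4 collectively hold it with probability 4/5.
The host can always find 3 empty chests to open, so the reveals don't change that 4/5; it is now spread over the 1 remaining unopened chest.
P(win by switching) = (4/5) · (1/1) = 4/5.

4/5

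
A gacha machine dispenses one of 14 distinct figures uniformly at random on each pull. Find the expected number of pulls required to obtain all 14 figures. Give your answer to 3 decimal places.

After i distinct types are collected, each trial gives a new one with probability (14−i)/14, so the expected wait for the next new type is 14/(14−i).
E = 14/14 + 14/13 + 14/12 + 14/11 + 14/10 + 14/9 + 14/8 + 14/7 + 14/6 + 14/5 + 14/4 + 14/3 + 14/2 + 14/1 = 1171733/25740 ≈ 45.522.

45.522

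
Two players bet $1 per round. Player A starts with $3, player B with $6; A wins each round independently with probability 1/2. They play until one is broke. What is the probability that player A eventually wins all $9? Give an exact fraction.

With a fair step, P(i) = ½P(i−1) + ½P(i+1) with P(0)=0, P(9)=1 has the linear solution P(i) = i/9.
P(3) = 3/9 = 1/3.

1/3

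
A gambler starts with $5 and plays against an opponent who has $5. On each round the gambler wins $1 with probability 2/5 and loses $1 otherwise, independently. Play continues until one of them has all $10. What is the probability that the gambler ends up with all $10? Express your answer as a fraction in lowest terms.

32/275

Let r = q/p = (3/5)/(2/5) = 3/2. The recurrence P(i) = p·P(i+1) + q·P(i−1) with P(0)=0, P(10)=1 gives P(i) = (1 − r^i)/(1 − r^10).
P(5) = (1 − (3/2)^5) / (1 − (3/2)^10) = 32/275.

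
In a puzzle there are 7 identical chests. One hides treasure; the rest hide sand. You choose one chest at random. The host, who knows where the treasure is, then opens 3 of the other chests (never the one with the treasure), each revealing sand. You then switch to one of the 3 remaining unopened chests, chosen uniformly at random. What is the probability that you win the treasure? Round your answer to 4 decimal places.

Your original chest holds the treasure with probability 1/7, so the other 6 collectively hold it with probability 6/7.
The host can always find 3 empty chests to open, so the reveals don't change that 6/7; it is now spread over the 3 remaining unopened chests.
P(win by switching) = (6/7) · (1/3) = 2/7 ≈ 0.2857.

0.2857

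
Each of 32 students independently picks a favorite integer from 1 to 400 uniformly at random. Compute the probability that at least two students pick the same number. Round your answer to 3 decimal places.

0.720

It's easier to compute the probability that all 32 are distinct.
P(all distinct) = 400/400 · 399/400 · ··· · 369/400 ≈ 0.280.
So the probability of at least one match is 1 − 0.280 = 0.720.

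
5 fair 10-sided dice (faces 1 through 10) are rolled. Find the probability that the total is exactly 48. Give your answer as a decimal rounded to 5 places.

There are 10^5 = 100000 equally likely outcomes.
The number of ordered 5-tuples from {1,…,10} summing to 48 is 15.
P(sum = 48) = 15/100000 = 3/20000 ≈ 0.00015.

0.00015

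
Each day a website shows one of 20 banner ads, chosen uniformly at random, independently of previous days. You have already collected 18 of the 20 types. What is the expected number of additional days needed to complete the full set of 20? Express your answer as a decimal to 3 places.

30.000

Starting from 18 distinct types, each trial gives a new one with probability (20−i)/20 when i types are held, so the wait for the next new type is 20/(20−i).
E = 20/2 + 20/1 = 30 ≈ 30.000.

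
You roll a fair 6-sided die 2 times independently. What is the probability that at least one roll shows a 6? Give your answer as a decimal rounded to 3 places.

0.306

P(no roll shows a 6) = (5/6)^2 ≈ 0.694.
P(at least one) = 1 − 0.694 = 0.306.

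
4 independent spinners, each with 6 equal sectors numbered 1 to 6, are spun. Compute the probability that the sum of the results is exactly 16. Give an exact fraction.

125/1296

There are 6^4 = 1296 equally likely outcomes.
The number of ordered 4-tuples from {1,…,6} summing to 16 is 125.
P(sum = 16) = 125/1296.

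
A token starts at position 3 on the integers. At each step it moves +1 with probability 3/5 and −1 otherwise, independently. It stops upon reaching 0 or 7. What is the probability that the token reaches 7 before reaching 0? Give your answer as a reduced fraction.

Let r = q/p = (2/5)/(3/5) = 2/3. The recurrence P(i) = p·P(i+1) + q·P(i−1) with P(0)=0, P(7)=1 gives P(i) = (1 − r^i)/(1 − r^7).
P(3) = (1 − (2/3)^3) / (1 − (2/3)^7) = 1539/2059.

1539/2059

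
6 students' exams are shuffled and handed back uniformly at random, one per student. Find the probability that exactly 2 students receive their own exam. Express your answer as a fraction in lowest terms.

3/16

Choose which 2 of the 6 are fixed: C(6,2) = 15 ways.
The remaining 4 must have no fixed point: D(4) = 9.
P = 15·9/720 = 3/16.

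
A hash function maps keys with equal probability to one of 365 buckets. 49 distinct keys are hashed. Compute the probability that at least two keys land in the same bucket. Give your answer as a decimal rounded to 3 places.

0.966

It's easier to compute the probability that all 49 are distinct.
P(all distinct) = 365/365 · 364/365 · ··· · 317/365 ≈ 0.034.
So the probability of at least one match is 1 − 0.034 = 0.966.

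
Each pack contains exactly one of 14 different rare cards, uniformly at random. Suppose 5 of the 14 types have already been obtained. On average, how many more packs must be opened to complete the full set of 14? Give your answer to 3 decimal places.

Starting from 5 distinct types, each trial gives a new one with probability (14−i)/14 when i types are held, so the wait for the next new type is 14/(14−i).
E = 14/9 + 14/8 + 14/7 + 14/6 + 14/5 + 14/4 + 14/3 + 14/2 + 14/1 = 7129/180 ≈ 39.606.

39.606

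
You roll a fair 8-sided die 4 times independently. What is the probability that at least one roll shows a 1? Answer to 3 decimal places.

0.414

P(no roll shows a 1) = (7/8)^4 ≈ 0.586.
P(at least one) = 1 − 0.586 = 0.414.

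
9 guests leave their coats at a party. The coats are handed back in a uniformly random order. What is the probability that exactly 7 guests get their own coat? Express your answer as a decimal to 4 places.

0.0001

Choose which 7 of the 9 are fixed: C(9,7) = 36 ways.
The remaining 2 must have no fixed point: D(2) = 1.
P = 36·1/362880 = 1/10080 ≈ 0.0001.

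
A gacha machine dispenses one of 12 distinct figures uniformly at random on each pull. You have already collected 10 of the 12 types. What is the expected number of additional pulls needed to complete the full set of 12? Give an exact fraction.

Starting from 10 distinct types, each trial gives a new one with probability (12−i)/12 when i types are held, so the wait for the next new type is 12/(12−i).
E = 12/2 + 12/1 = 18.

18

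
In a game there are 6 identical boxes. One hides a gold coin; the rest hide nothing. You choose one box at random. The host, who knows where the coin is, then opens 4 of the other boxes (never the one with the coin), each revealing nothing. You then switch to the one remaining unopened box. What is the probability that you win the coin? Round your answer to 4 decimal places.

Your original box holds the coin with probability 1/6, so the other 5 collectively hold it with probability 5/6.
The host can always find 4 empty boxes to open, so the reveals don't change that 5/6; it is now spread over the 1 remaining unopened box.
P(win by switching) = (5/6) · (1/1) = 5/6 ≈ 0.8333.

0.8333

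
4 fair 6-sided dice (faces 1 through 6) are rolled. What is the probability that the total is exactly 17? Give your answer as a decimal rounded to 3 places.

There are 6^4 = 1296 equally likely outcomes.
The number of ordered 4-tuples from {1,…,6} summing to 17 is 104.
P(sum = 17) = 104/1296 = 13/162 ≈ 0.080.

0.080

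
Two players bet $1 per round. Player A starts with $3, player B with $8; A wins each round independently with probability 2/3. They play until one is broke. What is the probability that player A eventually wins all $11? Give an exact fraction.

Let r = q/p = (1/3)/(2/3) = 1/2. The recurrence P(i) = p·P(i+1) + q·P(i−1) with P(0)=0, P(11)=1 gives P(i) = (1 − r^i)/(1 − r^11).
P(3) = (1 − (1/2)^3) / (1 − (1/2)^11) = 1792/2047.

1792/2047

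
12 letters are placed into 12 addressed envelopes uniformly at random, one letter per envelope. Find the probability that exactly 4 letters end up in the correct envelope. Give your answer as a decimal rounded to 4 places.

Choose which 4 of the 12 are fixed: C(12,4) = 495 ways.
The remaining 8 must have no fixed point: D(8) = 14833.
P = 495·14833/479001600 = 2119/138240 ≈ 0.0153.

0.0153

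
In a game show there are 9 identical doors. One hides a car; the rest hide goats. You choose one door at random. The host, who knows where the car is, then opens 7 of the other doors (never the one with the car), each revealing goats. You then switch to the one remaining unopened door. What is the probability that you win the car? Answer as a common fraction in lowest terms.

Your original door holds the car with probability 1/9, so the other 8 collectively hold it with probability 8/9.
The host can always find 7 empty doors to open, so the reveals don't change that 8/9; it is now spread over the 1 remaining unopened door.
P(win by switching) = (8/9) · (1/1) = 8/9.

8/9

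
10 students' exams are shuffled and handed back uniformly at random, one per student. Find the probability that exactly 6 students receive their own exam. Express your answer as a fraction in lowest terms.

Choose which 6 of the 10 are fixed: C(10,6) = 210 ways.
The remaining 4 must have no fixed point: D(4) = 9.
P = 210·9/3628800 = 1/1920.

1/1920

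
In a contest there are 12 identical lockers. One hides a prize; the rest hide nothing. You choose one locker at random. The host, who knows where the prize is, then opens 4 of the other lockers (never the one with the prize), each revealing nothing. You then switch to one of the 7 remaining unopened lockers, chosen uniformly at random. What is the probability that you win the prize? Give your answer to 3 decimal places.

Your original locker holds the prize with probability 1/12, so the other 11 collectively hold it with probability 11/12.
The host can always find 4 empty lockers to open, so the reveals don't change that 11/12; it is now spread over the 7 remaining unopened lockers.
P(win by switching) = (11/12) · (1/7) = 11/84 ≈ 0.131.

0.131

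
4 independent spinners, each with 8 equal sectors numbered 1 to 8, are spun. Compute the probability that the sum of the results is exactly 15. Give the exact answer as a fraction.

There are 8^4 = 4096 equally likely outcomes.
The number of ordered 4-tuples from {1,…,8} summing to 15 is 284.
P(sum = 15) = 284/4096 = 71/1024.

71/1024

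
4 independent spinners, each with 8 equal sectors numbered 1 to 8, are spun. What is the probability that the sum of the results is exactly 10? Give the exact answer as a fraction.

There are 8^4 = 4096 equally likely outcomes.
The number of ordered 4-tuples from {1,…,8} summing to 10 is 84.
P(sum = 10) = 84/4096 = 21/1024.

21/1024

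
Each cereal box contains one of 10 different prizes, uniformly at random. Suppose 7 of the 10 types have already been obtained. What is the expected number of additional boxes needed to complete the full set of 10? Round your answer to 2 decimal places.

Starting from 7 distinct types, each trial gives a new one with probability (10−i)/10 when i types are held, so the wait for the next new type is 10/(10−i).
E = 10/3 + 10/2 + 10/1 = 55/3 ≈ 18.33.

18.33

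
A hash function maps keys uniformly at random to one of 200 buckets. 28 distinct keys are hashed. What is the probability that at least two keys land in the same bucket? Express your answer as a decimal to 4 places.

It's easier to compute the probability that all 28 are distinct.
P(all distinct) = 200/200 · 199/200 · ··· · 173/200 ≈ 0.1376.
So the probability of at least one match is 1 − 0.1376 = 0.8624.

0.8624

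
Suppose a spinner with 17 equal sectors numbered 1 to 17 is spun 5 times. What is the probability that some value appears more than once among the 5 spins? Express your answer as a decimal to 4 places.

0.4770

P(all 5 different) = 17/17 · 16/17 · ··· · 13/17 ≈ 0.5230.
P(at least two equal) = 1 − 0.5230 = 0.4770.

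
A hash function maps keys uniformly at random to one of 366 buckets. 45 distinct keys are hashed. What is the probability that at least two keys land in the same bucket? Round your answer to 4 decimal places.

It's easier to compute the probability that all 45 are distinct.
P(all distinct) = 366/366 · 365/366 · ··· · 322/366 ≈ 0.0595.
So the probability of at least one match is 1 − 0.0595 = 0.9405.

0.9405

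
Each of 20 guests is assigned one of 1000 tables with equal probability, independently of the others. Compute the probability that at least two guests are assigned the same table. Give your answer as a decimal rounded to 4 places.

It's easier to compute the probability that all 20 are distinct.
P(all distinct) = 1000/1000 · 999/1000 · ··· · 981/1000 ≈ 0.8259.
So the probability of at least one match is 1 − 0.8259 = 0.1741.

0.1741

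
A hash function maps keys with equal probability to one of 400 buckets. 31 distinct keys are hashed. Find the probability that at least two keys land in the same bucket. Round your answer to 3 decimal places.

0.697

It's easier to compute the probability that all 31 are distinct.
P(all distinct) = 400/400 · 399/400 · ··· · 370/400 ≈ 0.303.
So the probability of at least one match is 1 − 0.303 = 0.697.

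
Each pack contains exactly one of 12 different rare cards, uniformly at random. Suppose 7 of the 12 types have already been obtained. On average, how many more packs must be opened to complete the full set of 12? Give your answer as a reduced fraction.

137/5

Starting from 7 distinct types, each trial gives a new one with probability (12−i)/12 when i types are held, so the wait for the next new type is 12/(12−i).
E = 12/5 + 12/4 + 12/3 + 12/2 + 12/1 = 137/5.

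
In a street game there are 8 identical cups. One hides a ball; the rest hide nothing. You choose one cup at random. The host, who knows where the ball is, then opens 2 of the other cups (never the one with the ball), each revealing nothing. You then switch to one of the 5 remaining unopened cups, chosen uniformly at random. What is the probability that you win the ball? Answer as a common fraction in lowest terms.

Your original cup holds the ball with probability 1/8, so the other 7 collectively hold it with probability 7/8.
The host can always find 2 empty cups to open, so the reveals don't change that 7/8; it is now spread over the 5 remaining unopened cups.
P(win by switching) = (7/8) · (1/5) = 7/40.

7/40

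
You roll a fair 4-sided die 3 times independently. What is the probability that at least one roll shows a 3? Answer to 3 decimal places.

0.578

P(no roll shows a 3) = (3/4)^3 ≈ 0.422.
P(at least one) = 1 − 0.422 = 0.578.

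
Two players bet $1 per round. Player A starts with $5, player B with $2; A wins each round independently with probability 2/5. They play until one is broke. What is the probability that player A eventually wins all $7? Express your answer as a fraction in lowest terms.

Let r = q/p = (3/5)/(2/5) = 3/2. The recurrence P(i) = p·P(i+1) + q·P(i−1) with P(0)=0, P(7)=1 gives P(i) = (1 − r^i)/(1 − r^7).
P(5) = (1 − (3/2)^5) / (1 − (3/2)^7) = 844/2059.

844/2059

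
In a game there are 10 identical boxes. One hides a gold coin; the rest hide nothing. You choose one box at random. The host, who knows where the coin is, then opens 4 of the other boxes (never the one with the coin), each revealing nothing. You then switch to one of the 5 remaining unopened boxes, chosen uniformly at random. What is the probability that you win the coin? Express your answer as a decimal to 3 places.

Your original box holds the coin with probability 1/10, so the other 9 collectively hold it with probability 9/10.
The host can always find 4 empty boxes to open, so the reveals don't change that 9/10; it is now spread over the 5 remaining unopened boxes.
P(win by switching) = (9/10) · (1/5) = 9/50 ≈ 0.180.

0.180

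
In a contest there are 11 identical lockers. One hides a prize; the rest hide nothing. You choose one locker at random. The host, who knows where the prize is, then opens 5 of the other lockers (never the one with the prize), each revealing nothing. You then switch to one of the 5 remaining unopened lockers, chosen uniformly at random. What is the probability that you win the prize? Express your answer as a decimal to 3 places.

Your original locker holds the prize with probability 1/11, so the other 10 collectively hold it with probability 10/11.
The host can always find 5 empty lockers to open, so the reveals don't change that 10/11; it is now spread over the 5 remaining unopened lockers.
P(win by switching) = (10/11) · (1/5) = 2/11 ≈ 0.182.

0.182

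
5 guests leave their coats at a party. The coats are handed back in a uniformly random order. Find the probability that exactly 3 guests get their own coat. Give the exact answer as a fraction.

Choose which 3 of the 5 are fixed: C(5,3) = 10 ways.
The remaining 2 must have no fixed point: D(2) = 1.
P = 10·1/120 = 1/12.

1/12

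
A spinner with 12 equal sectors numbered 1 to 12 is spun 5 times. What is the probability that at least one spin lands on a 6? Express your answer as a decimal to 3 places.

P(no spin lands on a 6) = (11/12)^5 ≈ 0.647.
P(at least one) = 1 − 0.647 = 0.353.

0.353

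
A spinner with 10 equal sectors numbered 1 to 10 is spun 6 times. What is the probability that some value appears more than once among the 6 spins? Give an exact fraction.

P(all 6 different) = 10/10 · 9/10 · ··· · 5/10 = 189/1250.
P(at least two equal) = 1 − 189/1250 = 1061/1250.

1061/1250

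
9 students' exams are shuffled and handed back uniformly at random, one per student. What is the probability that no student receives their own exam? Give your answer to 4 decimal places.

0.3679

This is the derangement probability: permutations of 9 with no fixed point.
D(9) = 9! · (1 − 1/1! + 1/2! − ··· + (−1)^9/9!) = 133496.
P = 133496/362880 = 16687/45360 ≈ 0.3679.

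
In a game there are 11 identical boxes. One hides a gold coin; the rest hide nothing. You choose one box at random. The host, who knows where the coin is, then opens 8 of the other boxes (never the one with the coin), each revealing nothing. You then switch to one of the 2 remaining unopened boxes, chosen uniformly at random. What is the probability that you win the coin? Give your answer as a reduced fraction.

Your original box holds the coin with probability 1/11, so the other 10 collectively hold it with probability 10/11.
The host can always find 8 empty boxes to open, so the reveals don't change that 10/11; it is now spread over the 2 remaining unopened boxes.
P(win by switching) = (10/11) · (1/2) = 5/11.

5/11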